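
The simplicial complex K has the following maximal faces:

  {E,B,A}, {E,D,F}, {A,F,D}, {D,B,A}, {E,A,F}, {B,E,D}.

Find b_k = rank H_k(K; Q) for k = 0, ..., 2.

b_0 = 1, b_1 = 0, b_2 = 1.

Take the total order A < B < D < E < F on the vertex set. Then K (dimension 2) consists of the simplices:

  0-simplices (5): A, B, D, E, F
  1-simplices (9): AB, AD, AE, AF, BD, BE, DE, DF, EF
  2-simplices (6): ABD, ABE, ADF, AEF, BDE, DEF

giving chain groups C_0 ≅ Z^5, C_1 ≅ Z^9, C_2 ≅ Z^6.

∂_1: C_1 → C_0 is given by ∂[p,q] = [q] − [p]. For instance
  ∂AF = F − A.
The resulting 5×9 matrix has rank 4, and its Smith normal form has invariant factors (1,1,1,1).

Boundary ∂_2: C_2 → C_1 sends each 2-simplex [p,q,r] to [q,r] − [p,r] + [p,q]. For instance
  ∂ABD = BD − AD + AB,
  ∂ABE = BE − AE + AB.
The 9×6 boundary matrix has rank 5 and Smith normal form diag(1,1,1,1,1).

Reading off H_k = ker ∂_k / im ∂_{k+1}:

  H_0: rank C_0 − rank ∂_1 = 5 − 4 = 1, and the invariant factors of ∂_1 are all 1, so H_0 ≅ Z.
  H_1: rank ker ∂_1 − rank ∂_2 = (9 − 4) − 5 = 0, and the invariant factors of ∂_2 are all 1, so H_1 ≅ 0.
  H_2: rank ker ∂_2 − rank ∂_3 = (6 − 5) − 0 = 1, and there is no ∂_3, so H_2 ≅ Z.

Hence the Betti numbers are b_0 = 1, b_1 = 0, b_2 = 1.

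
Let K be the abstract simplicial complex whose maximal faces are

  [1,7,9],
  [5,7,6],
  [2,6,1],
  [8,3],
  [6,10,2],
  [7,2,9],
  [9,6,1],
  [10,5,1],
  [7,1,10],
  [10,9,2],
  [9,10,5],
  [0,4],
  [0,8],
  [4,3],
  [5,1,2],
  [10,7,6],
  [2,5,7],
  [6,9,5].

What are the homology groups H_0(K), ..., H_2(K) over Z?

H_0 = Z^2,  H_1 = Z^3,  H_2 = Z.

K has 11 vertices, 25 edges, 14 triangles.
rank ∂_0 = 0, rank ∂_1 = 9 ⇒ b_0 = 11 − 0 − 9 = 2; all invariant factors of ∂_1 are 1 so no torsion. So H_0 ≅ Z^2.
rank ∂_1 = 9, rank ∂_2 = 13 ⇒ b_1 = 25 − 9 − 13 = 3; all invariant factors of ∂_2 are 1 so no torsion. So H_1 ≅ Z^3.
rank ∂_2 = 13, rank ∂_3 = 0 ⇒ b_2 = 14 − 13 − 0 = 1. So H_2 ≅ Z.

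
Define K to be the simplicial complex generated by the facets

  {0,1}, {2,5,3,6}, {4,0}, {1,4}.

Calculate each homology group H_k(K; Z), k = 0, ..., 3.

H_0 = Z^2,  H_1 = Z,  H_2 = 0,  H_3 = 0.

We work with the vertex ordering 0 < 1 < 2 < 3 < 4 < 5 < 6. The simplices of K, each written with vertices in increasing order, are:

  0-simplices (7): [0], [1], [2], [3], [4], [5], [6]
  1-simplices (9): [0,1], [0,4], [1,4], [2,3], [2,5], [2,6], [3,5], [3,6], [5,6]
  2-simplices (4): [2,3,5], [2,3,6], [2,5,6], [3,5,6]
  3-simplices (1): [2,3,5,6]

Hence C_0 ≅ Z^7, C_1 ≅ Z^9, C_2 ≅ Z^4, C_3 ≅ Z^1.

∂_1: C_1 → C_0 is given by ∂[p,q] = [q] − [p]. For instance
  ∂[2,5] = [5] − [2].
This gives a 7×9 integer matrix of rank 5; reducing to Smith normal form yields diagonal entries (1,1,1,1,1).

The boundary map ∂_2: C_2 → C_1 acts by ∂[p,q,r] = [q,r] − [p,r] + [p,q]. For instance
  ∂[2,5,6] = [5,6] − [2,6] + [2,5],
  ∂[3,5,6] = [5,6] − [3,6] + [3,5].
As a 9×4 matrix over Z this has rank 3, with invariant factors (1,1,1).

Boundary ∂_3: C_3 → C_2 sends each 3-simplex σ to the alternating sum Σ_i (−1)^i (σ with its i-th vertex removed). For instance
  ∂[2,3,5,6] = [3,5,6] − [2,5,6] + [2,3,6] − [2,3,5].
This gives a 4×1 integer matrix of rank 1; reducing to Smith normal form yields diagonal entries (1).

Computing H_k = (kernel of ∂_k) / (image of ∂_{k+1}):

  H_0: rank C_0 − rank ∂_1 = 7 − 5 = 2, and the invariant factors of ∂_1 are all 1, so H_0 ≅ Z^2.
  H_1: rank ker ∂_1 − rank ∂_2 = (9 − 5) − 3 = 1, and the invariant factors of ∂_2 are all 1, so H_1 ≅ Z.
  H_2: rank ker ∂_2 − rank ∂_3 = (4 − 3) − 1 = 0, and the invariant factors of ∂_3 are all 1, so H_2 ≅ 0.
  H_3: rank ker ∂_3 − rank ∂_4 = (1 − 1) − 0 = 0, and there is no ∂_4, so H_3 ≅ 0.

As a check, the Euler characteristic is 7 − 9 + 4 − 1 = 1, which agrees with 2 − 1 + 0 − 0 = 1.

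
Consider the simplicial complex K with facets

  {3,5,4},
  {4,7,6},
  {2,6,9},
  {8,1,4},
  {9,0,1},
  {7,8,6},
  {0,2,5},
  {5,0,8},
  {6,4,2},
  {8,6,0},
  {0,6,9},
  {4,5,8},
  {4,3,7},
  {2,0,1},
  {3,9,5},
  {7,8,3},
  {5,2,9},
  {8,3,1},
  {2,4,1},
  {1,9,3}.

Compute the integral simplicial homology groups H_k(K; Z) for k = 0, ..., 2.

Fix the vertex order 0 < 1 < 2 < 3 < 4 < 5 < 6 < 7 < 8 < 9 and write every simplex with vertices in increasing order. Then dim K = 2 and the simplices of K are:

  0-simplices (10): [0], [1], [2], [3], [4], [5], [6], [7], [8], [9]
  1-simplices (30): (30 of them)
  2-simplices (20): (20 of them)

giving chain groups C_0 ≅ Z^10, C_1 ≅ Z^30, C_2 ≅ Z^20.

∂_1: C_1 → C_0 maps an edge to its endpoints' difference, ∂[p,q] = q − p.
The 10×30 boundary matrix has rank 9 and Smith normal form diag(1,1,1,1,1,1,1,1,1).

The boundary map ∂_2: C_2 → C_1 acts by ∂[p,q,r] = [q,r] − [p,r] + [p,q]. For instance
  ∂[1,3,9] = [3,9] − [1,9] + [1,3],
  ∂[1,4,8] = [4,8] − [1,8] + [1,4].
As a 30×20 matrix over Z this has rank 20, with invariant factors (1,1,1,1,1,1,1,1,1,1,1,1,1,1,1,1,1,1,1,2).

From H_k ≅ ker(∂_k) / im(∂_{k+1}) we obtain:

  H_0: rank C_0 − rank ∂_1 = 10 − 9 = 1, and the invariant factors of ∂_1 are all 1, so H_0 ≅ Z.
  H_1: rank ker ∂_1 − rank ∂_2 = (30 − 9) − 20 = 1, and ∂_2 has invariant factor 2 > 1, so H_1 ≅ Z × Z/2.
  H_2: rank ker ∂_2 − rank ∂_3 = (20 − 20) − 0 = 0, and there is no ∂_3, so H_2 ≅ 0.

As a check, the Euler characteristic is 10 − 30 + 20 = 0, which agrees with 1 − 1 + 0 = 0.

H_0 ≅ Z,  H_1 ≅ Z × Z/2,  H_2 = 0.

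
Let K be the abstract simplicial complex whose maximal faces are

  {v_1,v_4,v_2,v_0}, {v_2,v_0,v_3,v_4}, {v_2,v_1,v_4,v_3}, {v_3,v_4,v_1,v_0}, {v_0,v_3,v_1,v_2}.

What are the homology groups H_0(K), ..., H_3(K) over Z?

Take the total order v_0 < v_1 < v_2 < v_3 < v_4 on the vertex set. Then K (dimension 3) consists of the simplices:

  0-simplices (5): [v_0], [v_1], [v_2], [v_3], [v_4]
  1-simplices (10): [v_0,v_1], [v_0,v_2], [v_0,v_3], [v_0,v_4], [v_1,v_2], [v_1,v_3], [v_1,v_4], [v_2,v_3], [v_2,v_4], [v_3,v_4]
  2-simplices (10): [v_0,v_1,v_2], [v_0,v_1,v_3], [v_0,v_1,v_4], [v_0,v_2,v_3], [v_0,v_2,v_4], [v_0,v_3,v_4], [v_1,v_2,v_3], [v_1,v_2,v_4], [v_1,v_3,v_4], [v_2,v_3,v_4]
  3-simplices (5): [v_0,v_1,v_2,v_3], [v_0,v_1,v_2,v_4], [v_0,v_1,v_3,v_4], [v_0,v_2,v_3,v_4], [v_1,v_2,v_3,v_4]

so the chain groups are C_0 ≅ Z^5, C_1 ≅ Z^10, C_2 ≅ Z^10, C_3 ≅ Z^5.

Boundary ∂_1: C_1 → C_0 is given by ∂[p,q] = [q] − [p]. For instance
  ∂[v_1,v_2] = [v_2] − [v_1].
As a 5×10 matrix over Z this has rank 4, with invariant factors (1,1,1,1).

Boundary ∂_2: C_2 → C_1 sends each 2-simplex [p,q,r] to [q,r] − [p,r] + [p,q]. For instance
  ∂[v_0,v_3,v_4] = [v_3,v_4] − [v_0,v_4] + [v_0,v_3],
  ∂[v_0,v_1,v_2] = [v_1,v_2] − [v_0,v_2] + [v_0,v_1].
As a 10×10 matrix over Z this has rank 6, with invariant factors (1,1,1,1,1,1).

Boundary ∂_3: C_3 → C_2 sends each 3-simplex σ to the alternating sum Σ_i (−1)^i (σ with its i-th vertex removed). For instance
  ∂[v_0,v_1,v_2,v_3] = [v_1,v_2,v_3] − [v_0,v_2,v_3] + [v_0,v_1,v_3] − [v_0,v_1,v_2],
  ∂[v_0,v_1,v_2,v_4] = [v_1,v_2,v_4] − [v_0,v_2,v_4] + [v_0,v_1,v_4] − [v_0,v_1,v_2].
As a 10×5 matrix over Z this has rank 4, with invariant factors (1,1,1,1).

From H_k ≅ ker(∂_k) / im(∂_{k+1}) we obtain:

  H_0: rank C_0 − rank ∂_1 = 5 − 4 = 1, and the invariant factors of ∂_1 are all 1, so H_0 ≅ Z.
  H_1: rank ker ∂_1 − rank ∂_2 = (10 − 4) − 6 = 0, and the invariant factors of ∂_2 are all 1, so H_1 ≅ 0.
  H_2: rank ker ∂_2 − rank ∂_3 = (10 − 6) − 4 = 0, and the invariant factors of ∂_3 are all 1, so H_2 ≅ 0.
  H_3: rank ker ∂_3 − rank ∂_4 = (5 − 4) − 0 = 1, and there is no ∂_4, so H_3 ≅ Z.

(K is a triangulation of the 3-sphere S^3.)

H_0 = Z,  H_1 = 0,  H_2 = 0,  H_3 = Z.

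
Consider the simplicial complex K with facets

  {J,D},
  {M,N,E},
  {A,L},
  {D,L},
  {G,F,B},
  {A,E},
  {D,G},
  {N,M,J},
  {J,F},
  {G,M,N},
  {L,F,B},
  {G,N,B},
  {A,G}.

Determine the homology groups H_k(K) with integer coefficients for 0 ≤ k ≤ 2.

H_0 ≅ Z,  H_1 ≅ Z^5,  H_2 = 0.

We work with the vertex ordering A < B < D < E < F < G < J < L < M < N. The simplices of K, each written with vertices in increasing order, are:

  0-simplices (10): A, B, D, E, F, G, J, L, M, N
  1-simplices (20): AE, AG, AL, BF, BG, BL, BN, DG, DJ, DL, EM, EN, FG, FJ, FL, GM, GN, JM, JN, MN
  2-simplices (6): BFG, BFL, BGN, EMN, GMN, JMN

Hence C_0 ≅ Z^10, C_1 ≅ Z^20, C_2 ≅ Z^6.

∂_1: C_1 → C_0 sends each edge [p,q] (with p < q) to q − p.
The resulting 10×20 matrix has rank 9, and its Smith normal form has invariant factors (1,1,1,1,1,1,1,1,1).

The boundary map ∂_2: C_2 → C_1 sends each 2-simplex [p,q,r] to [q,r] − [p,r] + [p,q]. For instance
  ∂EMN = MN − EN + EM,
  ∂BFG = FG − BG + BF.
As a 20×6 matrix over Z this has rank 6, with invariant factors (1,1,1,1,1,1).

From H_k ≅ ker(∂_k) / im(∂_{k+1}) we obtain:

  H_0: rank C_0 − rank ∂_1 = 10 − 9 = 1, and the invariant factors of ∂_1 are all 1, so H_0 ≅ Z.
  H_1: rank ker ∂_1 − rank ∂_2 = (20 − 9) − 6 = 5, and the invariant factors of ∂_2 are all 1, so H_1 ≅ Z^5.
  H_2: rank ker ∂_2 − rank ∂_3 = (6 − 6) − 0 = 0, and there is no ∂_3, so H_2 ≅ 0.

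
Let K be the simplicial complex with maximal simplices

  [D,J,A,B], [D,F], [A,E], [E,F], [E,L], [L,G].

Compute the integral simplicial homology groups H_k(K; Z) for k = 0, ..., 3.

We work with the vertex ordering A < B < D < E < F < G < J < L. The simplices of K, each written with vertices in increasing order, are:

  0-simplices (8): A, B, D, E, F, G, J, L
  1-simplices (11): AB, AD, AE, AJ, BD, BJ, DF, DJ, EF, EL, GL
  2-simplices (4): ABD, ABJ, ADJ, BDJ
  3-simplices (1): ABDJ

so the chain groups are C_0 ≅ Z^8, C_1 ≅ Z^11, C_2 ≅ Z^4, C_3 ≅ Z^1.

Boundary ∂_1: C_1 → C_0 is given by ∂[p,q] = [q] − [p]. For instance
  ∂AB = B − A.
The 8×11 boundary matrix has rank 7 and Smith normal form diag(1,1,1,1,1,1,1).

∂_2: C_2 → C_1 sends each 2-simplex [p,q,r] to [q,r] − [p,r] + [p,q]. For instance
  ∂BDJ = DJ − BJ + BD,
  ∂ABD = BD − AD + AB.
As a 11×4 matrix over Z this has rank 3, with invariant factors (1,1,1).

Boundary ∂_3: C_3 → C_2 sends each 3-simplex σ to the alternating sum Σ_i (−1)^i (σ with its i-th vertex removed). For instance
  ∂ABDJ = BDJ − ADJ + ABJ − ABD.
The resulting 4×1 matrix has rank 1, and its Smith normal form has invariant factors (1).

Computing H_k = (kernel of ∂_k) / (image of ∂_{k+1}):

  H_0: rank C_0 − rank ∂_1 = 8 − 7 = 1, and the invariant factors of ∂_1 are all 1, so H_0 = Z.
  H_1: rank ker ∂_1 − rank ∂_2 = (11 − 7) − 3 = 1, and the invariant factors of ∂_2 are all 1, so H_1 = Z.
  H_2: rank ker ∂_2 − rank ∂_3 = (4 − 3) − 1 = 0, and the invariant factors of ∂_3 are all 1, so H_2 = 0.
  H_3: rank ker ∂_3 − rank ∂_4 = (1 − 1) − 0 = 0, and there is no ∂_4, so H_3 = 0.

As a check, the Euler characteristic is 8 − 11 + 4 − 1 = 0, which agrees with 1 − 1 + 0 − 0 = 0.

H_0 ≅ Z,  H_1 ≅ Z,  H_2 = 0,  H_3 = 0.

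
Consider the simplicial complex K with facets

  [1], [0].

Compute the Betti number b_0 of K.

b_0 = 2.

We work with the vertex ordering 0 < 1. The simplices of K, each written with vertices in increasing order, are:

  0-simplices (2): [0], [1]

Hence C_0 ≅ Z^2.

Reading off H_k = ker ∂_k / im ∂_{k+1}:

  H_0: rank C_0 − rank ∂_1 = 2 − 0 = 2, and there is no ∂_1, so H_0 = Z^2.

(K is a triangulation of a set of 2 points.)

Hence the Betti numbers are b_0 = 2.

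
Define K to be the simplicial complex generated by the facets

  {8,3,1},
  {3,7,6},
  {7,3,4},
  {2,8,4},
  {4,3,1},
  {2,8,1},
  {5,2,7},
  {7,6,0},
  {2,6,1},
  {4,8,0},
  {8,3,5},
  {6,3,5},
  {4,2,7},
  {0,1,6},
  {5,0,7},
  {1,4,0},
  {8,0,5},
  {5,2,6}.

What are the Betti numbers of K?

Order the vertices as 0 < 1 < 2 < 3 < 4 < 5 < 6 < 7 < 8. Listing each simplex with vertices in this order, K has dimension 2 with simplices:

  0-simplices (9): [0], [1], [2], [3], [4], [5], [6], [7], [8]
  1-simplices (27): (27 of them)
  2-simplices (18): [0,1,4], [0,1,6], [0,4,8], [0,5,7], [0,5,8], [0,6,7], [1,2,6], [1,2,8], [1,3,4], [1,3,8], [2,4,7], [2,4,8], [2,5,6], [2,5,7], [3,4,7], [3,5,6], [3,5,8], [3,6,7]

Hence C_0 ≅ Z^9, C_1 ≅ Z^27, C_2 ≅ Z^18.

Boundary ∂_1: C_1 → C_0 sends each edge [p,q] (with p < q) to q − p. For instance
  ∂[0,4] = [4] − [0].
This gives a 9×27 integer matrix of rank 8; reducing to Smith normal form yields diagonal entries (1,1,1,1,1,1,1,1).

The boundary map ∂_2: C_2 → C_1 acts by ∂[p,q,r] = [q,r] − [p,r] + [p,q]. For instance
  ∂[0,5,7] = [5,7] − [0,7] + [0,5],
  ∂[0,1,6] = [1,6] − [0,6] + [0,1].
The 27×18 boundary matrix has rank 18 and Smith normal form diag(1,1,1,1,1,1,1,1,1,1,1,1,1,1,1,1,1,2).

Now H_k = ker ∂_k / im ∂_{k+1}, so:

  H_0: rank C_0 − rank ∂_1 = 9 − 8 = 1, and the invariant factors of ∂_1 are all 1, so H_0 = Z.
  H_1: rank ker ∂_1 − rank ∂_2 = (27 − 8) − 18 = 1, and ∂_2 has invariant factor 2 > 1, so H_1 = Z ⊕ Z/2.
  H_2: rank ker ∂_2 − rank ∂_3 = (18 − 18) − 0 = 0, and there is no ∂_3, so H_2 = 0.

As a check, the Euler characteristic is 9 − 27 + 18 = 0, which agrees with 1 − 1 + 0 = 0.

Hence the Betti numbers are b_0 = 1, b_1 = 1, b_2 = 0.

b_0 = 1, b_1 = 1, b_2 = 0.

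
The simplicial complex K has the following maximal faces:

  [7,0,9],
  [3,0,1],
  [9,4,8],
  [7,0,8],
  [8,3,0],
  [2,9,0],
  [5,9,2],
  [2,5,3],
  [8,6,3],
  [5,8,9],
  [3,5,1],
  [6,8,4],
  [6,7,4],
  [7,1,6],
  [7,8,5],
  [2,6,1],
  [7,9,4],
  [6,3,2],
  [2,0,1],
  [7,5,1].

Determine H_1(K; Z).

H_1 = Z ⊕ Z/2.

Order the vertices as 0 < 1 < 2 < 3 < 4 < 5 < 6 < 7 < 8 < 9. Listing each simplex with vertices in this order, K has dimension 2 with simplices:

  0-simplices (10): [0], [1], [2], [3], [4], [5], [6], [7], [8], [9]
  1-simplices (30): (30 of them)
  2-simplices (20): (20 of them)

Hence C_0 ≅ Z^10, C_1 ≅ Z^30, C_2 ≅ Z^20.

∂_1: C_1 → C_0 maps an edge to its endpoints' difference, ∂[p,q] = q − p. For instance
  ∂[5,7] = [7] − [5].
As a 10×30 matrix over Z this has rank 9, with invariant factors (1,1,1,1,1,1,1,1,1).

Boundary ∂_2: C_2 → C_1 maps a triangle to the signed sum of its edges. For instance
  ∂[1,3,5] = [3,5] − [1,5] + [1,3],
  ∂[1,2,6] = [2,6] − [1,6] + [1,2].
As a 30×20 matrix over Z this has rank 20, with invariant factors (1,1,1,1,1,1,1,1,1,1,1,1,1,1,1,1,1,1,1,2).

Reading off H_k = ker ∂_k / im ∂_{k+1}:

  H_1: rank ker ∂_1 − rank ∂_2 = (30 − 9) − 20 = 1, and ∂_2 has invariant factor 2 > 1, so H_1 = Z ⊕ Z/2.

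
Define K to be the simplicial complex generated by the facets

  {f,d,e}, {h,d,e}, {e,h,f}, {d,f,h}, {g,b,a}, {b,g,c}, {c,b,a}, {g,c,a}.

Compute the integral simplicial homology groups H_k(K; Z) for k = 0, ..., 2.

Fix the vertex order a < b < c < d < e < f < g < h and write every simplex with vertices in increasing order. Then dim K = 2 and the simplices of K are:

  0-simplices (8): a, b, c, d, e, f, g, h
  1-simplices (12): ab, ac, ag, bc, bg, cg, de, df, dh, ef, eh, fh
  2-simplices (8): abc, abg, acg, bcg, def, deh, dfh, efh

so the chain groups are C_0 ≅ Z^8, C_1 ≅ Z^12, C_2 ≅ Z^8.

The boundary map ∂_1: C_1 → C_0 sends each edge [p,q] (with p < q) to q − p. For instance
  ∂ef = f − e.
The 8×12 boundary matrix has rank 6 and Smith normal form diag(1,1,1,1,1,1).

The boundary map ∂_2: C_2 → C_1 acts by ∂[p,q,r] = [q,r] − [p,r] + [p,q]. For instance
  ∂abc = bc − ac + ab,
  ∂deh = eh − dh + de.
This gives a 12×8 integer matrix of rank 6; reducing to Smith normal form yields diagonal entries (1,1,1,1,1,1).

Reading off H_k = ker ∂_k / im ∂_{k+1}:

  H_0: rank C_0 − rank ∂_1 = 8 − 6 = 2, and the invariant factors of ∂_1 are all 1, so H_0 ≅ Z^2.
  H_1: rank ker ∂_1 − rank ∂_2 = (12 − 6) − 6 = 0, and the invariant factors of ∂_2 are all 1, so H_1 ≅ 0.
  H_2: rank ker ∂_2 − rank ∂_3 = (8 − 6) − 0 = 2, and there is no ∂_3, so H_2 ≅ Z^2.

(K is a triangulation of the disjoint union of the 2-sphere S^2 and the 2-sphere S^2.)

H_0 ≅ Z^2,  H_1 = 0,  H_2 ≅ Z^2.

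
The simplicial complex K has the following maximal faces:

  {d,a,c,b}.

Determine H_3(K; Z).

H_3 ≅ 0.

Order the vertices as a < b < c < d. Listing each simplex with vertices in this order, K has dimension 3 with simplices:

  0-simplices (4): a, b, c, d
  1-simplices (6): ab, ac, ad, bc, bd, cd
  2-simplices (4): abc, abd, acd, bcd
  3-simplices (1): abcd

Hence C_0 ≅ Z^4, C_1 ≅ Z^6, C_2 ≅ Z^4, C_3 ≅ Z^1.

∂_1: C_1 → C_0 sends each edge [p,q] (with p < q) to q − p. For instance
  ∂bd = d − b.
The resulting 4×6 matrix has rank 3, and its Smith normal form has invariant factors (1,1,1).

The boundary map ∂_2: C_2 → C_1 maps a triangle to the signed sum of its edges. For instance
  ∂abd = bd − ad + ab,
  ∂acd = cd − ad + ac.
As a 6×4 matrix over Z this has rank 3, with invariant factors (1,1,1).

∂_3: C_3 → C_2 sends each 3-simplex σ to the alternating sum Σ_i (−1)^i (σ with its i-th vertex removed). For instance
  ∂abcd = bcd − acd + abd − abc.
The resulting 4×1 matrix has rank 1, and its Smith normal form has invariant factors (1).

Computing H_k = (kernel of ∂_k) / (image of ∂_{k+1}):

  H_3: rank ker ∂_3 − rank ∂_4 = (1 − 1) − 0 = 0, and there is no ∂_4, so H_3 ≅ 0.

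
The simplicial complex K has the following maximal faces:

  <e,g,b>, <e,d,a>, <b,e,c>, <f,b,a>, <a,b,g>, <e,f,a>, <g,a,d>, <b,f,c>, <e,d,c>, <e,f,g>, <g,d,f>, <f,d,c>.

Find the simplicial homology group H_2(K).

H_2 = 0.

Order the vertices as a < b < c < d < e < f < g. Listing each simplex with vertices in this order, K has dimension 2 with simplices:

  0-simplices (7): a, b, c, d, e, f, g
  1-simplices (18): ab, ad, ae, af, ag, bc, be, bf, bg, cd, ce, cf, de, df, dg, ef, eg, fg
  2-simplices (12): abf, abg, ade, adg, aef, bce, bcf, beg, cde, cdf, dfg, efg

giving chain groups C_0 ≅ Z^7, C_1 ≅ Z^18, C_2 ≅ Z^12.

∂_1: C_1 → C_0 sends each edge [p,q] (with p < q) to q − p.
The 7×18 boundary matrix has rank 6 and Smith normal form diag(1,1,1,1,1,1).

The boundary map ∂_2: C_2 → C_1 sends each 2-simplex [p,q,r] to [q,r] − [p,r] + [p,q]. For instance
  ∂adg = dg − ag + ad,
  ∂dfg = fg − dg + df.
As a 18×12 matrix over Z this has rank 12, with invariant factors (1,1,1,1,1,1,1,1,1,1,1,2).

From H_k ≅ ker(∂_k) / im(∂_{k+1}) we obtain:

  H_2: rank ker ∂_2 − rank ∂_3 = (12 − 12) − 0 = 0, and there is no ∂_3, so H_2 ≅ 0.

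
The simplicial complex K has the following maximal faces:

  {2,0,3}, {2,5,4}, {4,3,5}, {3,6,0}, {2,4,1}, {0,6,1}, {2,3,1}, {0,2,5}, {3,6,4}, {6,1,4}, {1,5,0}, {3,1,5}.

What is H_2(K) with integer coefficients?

H_2 = 0.

We work with the vertex ordering 0 < 1 < 2 < 3 < 4 < 5 < 6. The simplices of K, each written with vertices in increasing order, are:

  0-simplices (7): [0], [1], [2], [3], [4], [5], [6]
  1-simplices (18): [0,1], [0,2], [0,3], [0,5], [0,6], [1,2], [1,3], [1,4], [1,5], [1,6], [2,3], [2,4], [2,5], [3,4], [3,5], [3,6], [4,5], [4,6]
  2-simplices (12): [0,1,5], [0,1,6], [0,2,3], [0,2,5], [0,3,6], [1,2,3], [1,2,4], [1,3,5], [1,4,6], [2,4,5], [3,4,5], [3,4,6]

so the chain groups are C_0 ≅ Z^7, C_1 ≅ Z^18, C_2 ≅ Z^12.

Boundary ∂_1: C_1 → C_0 sends each edge [p,q] (with p < q) to q − p.
The 7×18 boundary matrix has rank 6 and Smith normal form diag(1,1,1,1,1,1).

∂_2: C_2 → C_1 sends each 2-simplex [p,q,r] to [q,r] − [p,r] + [p,q]. For instance
  ∂[0,2,5] = [2,5] − [0,5] + [0,2],
  ∂[0,1,6] = [1,6] − [0,6] + [0,1].
The resulting 18×12 matrix has rank 12, and its Smith normal form has invariant factors (1,1,1,1,1,1,1,1,1,1,1,2).

Computing H_k = (kernel of ∂_k) / (image of ∂_{k+1}):

  H_2: rank ker ∂_2 − rank ∂_3 = (12 − 12) − 0 = 0, and there is no ∂_3, so H_2 ≅ 0.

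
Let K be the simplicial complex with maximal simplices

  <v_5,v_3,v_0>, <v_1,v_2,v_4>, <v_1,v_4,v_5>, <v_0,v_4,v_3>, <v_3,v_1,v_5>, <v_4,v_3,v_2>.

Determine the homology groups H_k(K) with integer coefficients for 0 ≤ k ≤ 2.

H_0 = Z,  H_1 = Z,  H_2 = 0.

Order the vertices as v_0 < v_1 < v_2 < v_3 < v_4 < v_5. Listing each simplex with vertices in this order, K has dimension 2 with simplices:

  0-simplices (6): [v_0], [v_1], [v_2], [v_3], [v_4], [v_5]
  1-simplices (12): [v_0,v_3], [v_0,v_4], [v_0,v_5], [v_1,v_2], [v_1,v_3], [v_1,v_4], [v_1,v_5], [v_2,v_3], [v_2,v_4], [v_3,v_4], [v_3,v_5], [v_4,v_5]
  2-simplices (6): [v_0,v_3,v_4], [v_0,v_3,v_5], [v_1,v_2,v_4], [v_1,v_3,v_5], [v_1,v_4,v_5], [v_2,v_3,v_4]

Hence C_0 ≅ Z^6, C_1 ≅ Z^12, C_2 ≅ Z^6.

Boundary ∂_1: C_1 → C_0 is given by ∂[p,q] = [q] − [p]. For instance
  ∂[v_2,v_4] = [v_4] − [v_2].
The resulting 6×12 matrix has rank 5, and its Smith normal form has invariant factors (1,1,1,1,1).

∂_2: C_2 → C_1 acts by ∂[p,q,r] = [q,r] − [p,r] + [p,q]. For instance
  ∂[v_2,v_3,v_4] = [v_3,v_4] − [v_2,v_4] + [v_2,v_3],
  ∂[v_0,v_3,v_5] = [v_3,v_5] − [v_0,v_5] + [v_0,v_3].
As a 12×6 matrix over Z this has rank 6, with invariant factors (1,1,1,1,1,1).

From H_k ≅ ker(∂_k) / im(∂_{k+1}) we obtain:

  H_0: rank C_0 − rank ∂_1 = 6 − 5 = 1, and the invariant factors of ∂_1 are all 1, so H_0 ≅ Z.
  H_1: rank ker ∂_1 − rank ∂_2 = (12 − 5) − 6 = 1, and the invariant factors of ∂_2 are all 1, so H_1 ≅ Z.
  H_2: rank ker ∂_2 − rank ∂_3 = (6 − 6) − 0 = 0, and there is no ∂_3, so H_2 ≅ 0.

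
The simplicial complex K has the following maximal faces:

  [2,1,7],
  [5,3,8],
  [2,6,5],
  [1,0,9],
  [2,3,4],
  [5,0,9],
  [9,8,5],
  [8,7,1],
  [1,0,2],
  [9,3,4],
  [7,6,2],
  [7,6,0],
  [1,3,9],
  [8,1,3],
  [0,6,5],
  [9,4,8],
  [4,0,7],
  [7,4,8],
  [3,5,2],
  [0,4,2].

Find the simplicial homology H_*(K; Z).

K has 10 vertices, 30 edges, 20 triangles.
rank ∂_0 = 0, rank ∂_1 = 9 ⇒ b_0 = 10 − 0 − 9 = 1; all invariant factors of ∂_1 are 1 so no torsion. So H_0 = Z.
rank ∂_1 = 9, rank ∂_2 = 20 ⇒ b_1 = 30 − 9 − 20 = 1; ∂_2 has invariant factor(s) [2] giving torsion. So H_1 = Z × Z/2.
rank ∂_2 = 20, rank ∂_3 = 0 ⇒ b_2 = 20 − 20 − 0 = 0. So H_2 = 0.

H_0 = Z,  H_1 = Z × Z/2,  H_2 = 0.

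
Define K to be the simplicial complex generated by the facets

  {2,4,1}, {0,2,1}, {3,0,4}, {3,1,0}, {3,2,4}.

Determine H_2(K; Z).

We work with the vertex ordering 0 < 1 < 2 < 3 < 4. The simplices of K, each written with vertices in increasing order, are:

  0-simplices (5): [0], [1], [2], [3], [4]
  1-simplices (10): [0,1], [0,2], [0,3], [0,4], [1,2], [1,3], [1,4], [2,3], [2,4], [3,4]
  2-simplices (5): [0,1,2], [0,1,3], [0,3,4], [1,2,4], [2,3,4]

so the chain groups are C_0 ≅ Z^5, C_1 ≅ Z^10, C_2 ≅ Z^5.

The boundary map ∂_1: C_1 → C_0 is given by ∂[p,q] = [q] − [p].
The 5×10 boundary matrix has rank 4 and Smith normal form diag(1,1,1,1).

The boundary map ∂_2: C_2 → C_1 sends each 2-simplex [p,q,r] to [q,r] − [p,r] + [p,q]. For instance
  ∂[2,3,4] = [3,4] − [2,4] + [2,3],
  ∂[0,1,2] = [1,2] − [0,2] + [0,1].
The resulting 10×5 matrix has rank 5, and its Smith normal form has invariant factors (1,1,1,1,1).

Now H_k = ker ∂_k / im ∂_{k+1}, so:

  H_2: rank ker ∂_2 − rank ∂_3 = (5 − 5) − 0 = 0, and there is no ∂_3, so H_2 ≅ 0.

H_2 ≅ 0.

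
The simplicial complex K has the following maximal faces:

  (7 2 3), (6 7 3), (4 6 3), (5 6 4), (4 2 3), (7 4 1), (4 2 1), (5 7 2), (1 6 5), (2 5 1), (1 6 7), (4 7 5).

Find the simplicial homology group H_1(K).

We work with the vertex ordering 1 < 2 < 3 < 4 < 5 < 6 < 7. The simplices of K, each written with vertices in increasing order, are:

  0-simplices (7): [1], [2], [3], [4], [5], [6], [7]
  1-simplices (18): [1,2], [1,4], [1,5], [1,6], [1,7], [2,3], [2,4], [2,5], [2,7], [3,4], [3,6], [3,7], [4,5], [4,6], [4,7], [5,6], [5,7], [6,7]
  2-simplices (12): [1,2,4], [1,2,5], [1,4,7], [1,5,6], [1,6,7], [2,3,4], [2,3,7], [2,5,7], [3,4,6], [3,6,7], [4,5,6], [4,5,7]

so the chain groups are C_0 ≅ Z^7, C_1 ≅ Z^18, C_2 ≅ Z^12.

Boundary ∂_1: C_1 → C_0 sends each edge [p,q] (with p < q) to q − p. For instance
  ∂[1,7] = [7] − [1].
As a 7×18 matrix over Z this has rank 6, with invariant factors (1,1,1,1,1,1).

Boundary ∂_2: C_2 → C_1 acts by ∂[p,q,r] = [q,r] − [p,r] + [p,q]. For instance
  ∂[1,2,4] = [2,4] − [1,4] + [1,2],
  ∂[2,3,7] = [3,7] − [2,7] + [2,3].
As a 18×12 matrix over Z this has rank 12, with invariant factors (1,1,1,1,1,1,1,1,1,1,1,2).

Now H_k = ker ∂_k / im ∂_{k+1}, so:

  H_1: rank ker ∂_1 − rank ∂_2 = (18 − 6) − 12 = 0, and ∂_2 has invariant factor 2 > 1, so H_1 ≅ Z_2.

(K is a triangulation of the real projective plane RP^2.)

H_1 ≅ Z_2.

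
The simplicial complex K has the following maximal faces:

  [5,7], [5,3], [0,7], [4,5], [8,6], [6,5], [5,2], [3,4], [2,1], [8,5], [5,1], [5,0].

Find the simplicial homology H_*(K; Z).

K has 9 vertices, 12 edges.
rank ∂_0 = 0, rank ∂_1 = 8 ⇒ b_0 = 9 − 0 − 8 = 1; all invariant factors of ∂_1 are 1 so no torsion. So H_0 = Z.
rank ∂_1 = 8, rank ∂_2 = 0 ⇒ b_1 = 12 − 8 − 0 = 4. So H_1 = Z^4.

H_0 = Z,  H_1 = Z^4.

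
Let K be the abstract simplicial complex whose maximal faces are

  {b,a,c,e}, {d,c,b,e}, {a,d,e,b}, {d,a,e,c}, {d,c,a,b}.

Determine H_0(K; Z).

H_0 ≅ Z.

We work with the vertex ordering a < b < c < d < e. The simplices of K, each written with vertices in increasing order, are:

  0-simplices (5): a, b, c, d, e
  1-simplices (10): ab, ac, ad, ae, bc, bd, be, cd, ce, de
  2-simplices (10): abc, abd, abe, acd, ace, ade, bcd, bce, bde, cde
  3-simplices (5): abcd, abce, abde, acde, bcde

Hence C_0 ≅ Z^5, C_1 ≅ Z^10, C_2 ≅ Z^10, C_3 ≅ Z^5.

∂_1: C_1 → C_0 sends each edge [p,q] (with p < q) to q − p. For instance
  ∂de = e − d.
As a 5×10 matrix over Z this has rank 4, with invariant factors (1,1,1,1).

Boundary ∂_2: C_2 → C_1 sends each 2-simplex [p,q,r] to [q,r] − [p,r] + [p,q]. For instance
  ∂abd = bd − ad + ab,
  ∂cde = de − ce + cd.
As a 10×10 matrix over Z this has rank 6, with invariant factors (1,1,1,1,1,1).

∂_3: C_3 → C_2 sends each 3-simplex σ to the alternating sum Σ_i (−1)^i (σ with its i-th vertex removed). For instance
  ∂abde = bde − ade + abe − abd,
  ∂abce = bce − ace + abe − abc.
As a 10×5 matrix over Z this has rank 4, with invariant factors (1,1,1,1).

Computing H_k = (kernel of ∂_k) / (image of ∂_{k+1}):

  H_0: rank C_0 − rank ∂_1 = 5 − 4 = 1, and the invariant factors of ∂_1 are all 1, so H_0 ≅ Z.

(K is a triangulation of the 3-sphere S^3.)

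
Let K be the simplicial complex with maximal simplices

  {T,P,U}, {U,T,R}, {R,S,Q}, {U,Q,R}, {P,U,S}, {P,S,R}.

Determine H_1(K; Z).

Fix the vertex order P < Q < R < S < T < U and write every simplex with vertices in increasing order. Then dim K = 2 and the simplices of K are:

  0-simplices (6): P, Q, R, S, T, U
  1-simplices (12): PR, PS, PT, PU, QR, QS, QU, RS, RT, RU, SU, TU
  2-simplices (6): PRS, PSU, PTU, QRS, QRU, RTU

Hence C_0 ≅ Z^6, C_1 ≅ Z^12, C_2 ≅ Z^6.

The boundary map ∂_1: C_1 → C_0 sends each edge [p,q] (with p < q) to q − p. For instance
  ∂QU = U − Q.
This gives a 6×12 integer matrix of rank 5; reducing to Smith normal form yields diagonal entries (1,1,1,1,1).

∂_2: C_2 → C_1 maps a triangle to the signed sum of its edges. For instance
  ∂RTU = TU − RU + RT,
  ∂PSU = SU − PU + PS.
The 12×6 boundary matrix has rank 6 and Smith normal form diag(1,1,1,1,1,1).

From H_k ≅ ker(∂_k) / im(∂_{k+1}) we obtain:

  H_1: rank ker ∂_1 − rank ∂_2 = (12 − 5) − 6 = 1, and the invariant factors of ∂_2 are all 1, so H_1 = Z.

(K is a triangulation of the cylinder S^1 x I.)

H_1 ≅ Z.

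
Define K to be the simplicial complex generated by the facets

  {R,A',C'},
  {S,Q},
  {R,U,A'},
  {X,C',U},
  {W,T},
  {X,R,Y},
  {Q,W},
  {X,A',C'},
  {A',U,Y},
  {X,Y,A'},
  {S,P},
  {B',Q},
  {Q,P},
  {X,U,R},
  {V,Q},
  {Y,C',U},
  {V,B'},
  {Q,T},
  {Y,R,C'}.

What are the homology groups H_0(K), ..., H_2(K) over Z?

K has 13 vertices, 24 edges, 10 triangles.
rank ∂_0 = 0, rank ∂_1 = 11 ⇒ b_0 = 13 − 0 − 11 = 2; all invariant factors of ∂_1 are 1 so no torsion. So H_0 = Z^2.
rank ∂_1 = 11, rank ∂_2 = 10 ⇒ b_1 = 24 − 11 − 10 = 3; ∂_2 has invariant factor(s) [2] giving torsion. So H_1 = Z^3 ⊕ Z/2.
rank ∂_2 = 10, rank ∂_3 = 0 ⇒ b_2 = 10 − 10 − 0 = 0. So H_2 = 0.

H_0 ≅ Z^2,  H_1 ≅ Z^3 ⊕ Z/2,  H_2 = 0.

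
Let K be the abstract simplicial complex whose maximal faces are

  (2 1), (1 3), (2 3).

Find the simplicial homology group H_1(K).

H_1 = Z.

Fix the vertex order 1 < 2 < 3 and write every simplex with vertices in increasing order. Then dim K = 1 and the simplices of K are:

  0-simplices (3): [1], [2], [3]
  1-simplices (3): [1,2], [1,3], [2,3]

Hence C_0 ≅ Z^3, C_1 ≅ Z^3.

Boundary ∂_1: C_1 → C_0 is given by ∂[p,q] = [q] − [p]. For instance
  ∂[1,3] = [3] − [1].
This gives a 3×3 integer matrix of rank 2; reducing to Smith normal form yields diagonal entries (1,1).

Computing H_k = (kernel of ∂_k) / (image of ∂_{k+1}):

  H_1: rank ker ∂_1 − rank ∂_2 = (3 − 2) − 0 = 1, and there is no ∂_2, so H_1 = Z.

(K is a triangulation of the circle S^1.)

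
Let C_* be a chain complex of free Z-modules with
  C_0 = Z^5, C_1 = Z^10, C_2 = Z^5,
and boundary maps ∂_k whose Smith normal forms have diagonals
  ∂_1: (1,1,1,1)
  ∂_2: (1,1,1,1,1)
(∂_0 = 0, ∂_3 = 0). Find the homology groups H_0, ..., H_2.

H_0: b_0 = 5 − 0 − 4 = 1; torsion from ∂_1 factors > 1: none. So H_0 = Z.
H_1: b_1 = 10 − 4 − 5 = 1; torsion from ∂_2 factors > 1: none. So H_1 = Z.
H_2: b_2 = 5 − 5 − 0 = 0; torsion from ∂_3 factors > 1: none. So H_2 = 0.

H_0 = Z,  H_1 = Z,  H_2 = 0.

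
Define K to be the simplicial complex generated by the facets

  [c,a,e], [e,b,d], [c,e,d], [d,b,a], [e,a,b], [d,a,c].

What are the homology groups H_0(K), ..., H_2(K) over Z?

Take the total order a < b < c < d < e on the vertex set. Then K (dimension 2) consists of the simplices:

  0-simplices (5): a, b, c, d, e
  1-simplices (9): ab, ac, ad, ae, bd, be, cd, ce, de
  2-simplices (6): abd, abe, acd, ace, bde, cde

giving chain groups C_0 ≅ Z^5, C_1 ≅ Z^9, C_2 ≅ Z^6.

Boundary ∂_1: C_1 → C_0 maps an edge to its endpoints' difference, ∂[p,q] = q − p.
This gives a 5×9 integer matrix of rank 4; reducing to Smith normal form yields diagonal entries (1,1,1,1).

∂_2: C_2 → C_1 sends each 2-simplex [p,q,r] to [q,r] − [p,r] + [p,q]. For instance
  ∂bde = de − be + bd,
  ∂abe = be − ae + ab.
As a 9×6 matrix over Z this has rank 5, with invariant factors (1,1,1,1,1).

Now H_k = ker ∂_k / im ∂_{k+1}, so:

  H_0: rank C_0 − rank ∂_1 = 5 − 4 = 1, and the invariant factors of ∂_1 are all 1, so H_0 ≅ Z.
  H_1: rank ker ∂_1 − rank ∂_2 = (9 − 4) − 5 = 0, and the invariant factors of ∂_2 are all 1, so H_1 ≅ 0.
  H_2: rank ker ∂_2 − rank ∂_3 = (6 − 5) − 0 = 1, and there is no ∂_3, so H_2 ≅ Z.

As a check, the Euler characteristic is 5 − 9 + 6 = 2, which agrees with 1 − 0 + 1 = 2.

H_0 ≅ Z,  H_1 = 0,  H_2 ≅ Z.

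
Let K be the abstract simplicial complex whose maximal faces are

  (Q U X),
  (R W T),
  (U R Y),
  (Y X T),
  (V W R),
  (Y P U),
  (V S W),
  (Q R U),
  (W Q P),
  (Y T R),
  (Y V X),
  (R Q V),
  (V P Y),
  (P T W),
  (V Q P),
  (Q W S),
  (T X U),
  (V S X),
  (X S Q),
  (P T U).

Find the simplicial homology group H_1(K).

Fix the vertex order P < Q < R < S < T < U < V < W < X < Y and write every simplex with vertices in increasing order. Then dim K = 2 and the simplices of K are:

  0-simplices (10): P, Q, R, S, T, U, V, W, X, Y
  1-simplices (30): PQ, PT, PU, PV, PW, PY, QR, QS, QU, QV, QW, QX, RT, RU, RV, RW, RY, SV, SW, SX, TU, TW, TX, TY, UX, UY, VW, VX, VY, XY
  2-simplices (20): PQV, PQW, PTU, PTW, PUY, PVY, QRU, QRV, QSW, QSX, QUX, RTW, RTY, RUY, RVW, SVW, SVX, TUX, TXY, VXY

so the chain groups are C_0 ≅ Z^10, C_1 ≅ Z^30, C_2 ≅ Z^20.

∂_1: C_1 → C_0 is given by ∂[p,q] = [q] − [p].
This gives a 10×30 integer matrix of rank 9; reducing to Smith normal form yields diagonal entries (1,1,1,1,1,1,1,1,1).

The boundary map ∂_2: C_2 → C_1 sends each 2-simplex [p,q,r] to [q,r] − [p,r] + [p,q]. For instance
  ∂QRV = RV − QV + QR,
  ∂VXY = XY − VY + VX.
The 30×20 boundary matrix has rank 20 and Smith normal form diag(1,1,1,1,1,1,1,1,1,1,1,1,1,1,1,1,1,1,1,2).

Reading off H_k = ker ∂_k / im ∂_{k+1}:

  H_1: rank ker ∂_1 − rank ∂_2 = (30 − 9) − 20 = 1, and ∂_2 has invariant factor 2 > 1, so H_1 ≅ Z ⊕ Z/2.

H_1 = Z ⊕ Z/2.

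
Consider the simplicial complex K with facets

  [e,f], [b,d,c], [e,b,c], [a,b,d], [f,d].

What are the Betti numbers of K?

b_0 = 1, b_1 = 1, b_2 = 0.

We work with the vertex ordering a < b < c < d < e < f. The simplices of K, each written with vertices in increasing order, are:

  0-simplices (6): a, b, c, d, e, f
  1-simplices (9): ab, ad, bc, bd, be, cd, ce, df, ef
  2-simplices (3): abd, bcd, bce

Hence C_0 ≅ Z^6, C_1 ≅ Z^9, C_2 ≅ Z^3.

Boundary ∂_1: C_1 → C_0 is given by ∂[p,q] = [q] − [p]. For instance
  ∂df = f − d.
This gives a 6×9 integer matrix of rank 5; reducing to Smith normal form yields diagonal entries (1,1,1,1,1).

Boundary ∂_2: C_2 → C_1 acts by ∂[p,q,r] = [q,r] − [p,r] + [p,q]. For instance
  ∂abd = bd − ad + ab,
  ∂bcd = cd − bd + bc.
The resulting 9×3 matrix has rank 3, and its Smith normal form has invariant factors (1,1,1).

Now H_k = ker ∂_k / im ∂_{k+1}, so:

  H_0: rank C_0 − rank ∂_1 = 6 − 5 = 1, and the invariant factors of ∂_1 are all 1, so H_0 ≅ Z.
  H_1: rank ker ∂_1 − rank ∂_2 = (9 − 5) − 3 = 1, and the invariant factors of ∂_2 are all 1, so H_1 ≅ Z.
  H_2: rank ker ∂_2 − rank ∂_3 = (3 − 3) − 0 = 0, and there is no ∂_3, so H_2 ≅ 0.

Hence the Betti numbers are b_0 = 1, b_1 = 1, b_2 = 0.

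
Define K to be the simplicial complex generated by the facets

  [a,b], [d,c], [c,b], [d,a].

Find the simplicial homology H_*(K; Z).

H_0 ≅ Z,  H_1 ≅ Z.

Fix the vertex order a < b < c < d and write every simplex with vertices in increasing order. Then dim K = 1 and the simplices of K are:

  0-simplices (4): a, b, c, d
  1-simplices (4): ab, ad, bc, cd

giving chain groups C_0 ≅ Z^4, C_1 ≅ Z^4.

Boundary ∂_1: C_1 → C_0 sends each edge [p,q] (with p < q) to q − p. For instance
  ∂bc = c − b.
The 4×4 boundary matrix has rank 3 and Smith normal form diag(1,1,1).

Now H_k = ker ∂_k / im ∂_{k+1}, so:

  H_0: rank C_0 − rank ∂_1 = 4 − 3 = 1, and the invariant factors of ∂_1 are all 1, so H_0 ≅ Z.
  H_1: rank ker ∂_1 − rank ∂_2 = (4 − 3) − 0 = 1, and there is no ∂_2, so H_1 ≅ Z.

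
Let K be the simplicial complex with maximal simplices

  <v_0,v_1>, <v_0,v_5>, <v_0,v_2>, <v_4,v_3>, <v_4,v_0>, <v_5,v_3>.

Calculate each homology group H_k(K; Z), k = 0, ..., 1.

Fix the vertex order v_0 < v_1 < v_2 < v_3 < v_4 < v_5 and write every simplex with vertices in increasing order. Then dim K = 1 and the simplices of K are:

  0-simplices (6): [v_0], [v_1], [v_2], [v_3], [v_4], [v_5]
  1-simplices (6): [v_0,v_1], [v_0,v_2], [v_0,v_4], [v_0,v_5], [v_3,v_4], [v_3,v_5]

Hence C_0 ≅ Z^6, C_1 ≅ Z^6.

Boundary ∂_1: C_1 → C_0 sends each edge [p,q] (with p < q) to q − p.
The resulting 6×6 matrix has rank 5, and its Smith normal form has invariant factors (1,1,1,1,1).

From H_k ≅ ker(∂_k) / im(∂_{k+1}) we obtain:

  H_0: rank C_0 − rank ∂_1 = 6 − 5 = 1, and the invariant factors of ∂_1 are all 1, so H_0 = Z.
  H_1: rank ker ∂_1 − rank ∂_2 = (6 − 5) − 0 = 1, and there is no ∂_2, so H_1 = Z.

H_0 ≅ Z,  H_1 ≅ Z.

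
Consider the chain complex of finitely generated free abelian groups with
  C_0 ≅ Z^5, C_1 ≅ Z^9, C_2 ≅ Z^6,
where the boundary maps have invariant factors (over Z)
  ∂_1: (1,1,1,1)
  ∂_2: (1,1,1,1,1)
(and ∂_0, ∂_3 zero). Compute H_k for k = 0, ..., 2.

H_0 = Z,  H_1 = 0,  H_2 = Z.

H_0: b_0 = 5 − 0 − 4 = 1; torsion from ∂_1 factors > 1: none. So H_0 = Z.
H_1: b_1 = 9 − 4 − 5 = 0; torsion from ∂_2 factors > 1: none. So H_1 = 0.
H_2: b_2 = 6 − 5 − 0 = 1; torsion from ∂_3 factors > 1: none. So H_2 = Z.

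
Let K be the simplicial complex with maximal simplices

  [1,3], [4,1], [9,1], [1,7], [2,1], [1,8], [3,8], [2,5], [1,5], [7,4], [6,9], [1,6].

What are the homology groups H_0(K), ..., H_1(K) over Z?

H_0 ≅ Z,  H_1 ≅ Z^4.

Fix the vertex order 1 < 2 < 3 < 4 < 5 < 6 < 7 < 8 < 9 and write every simplex with vertices in increasing order. Then dim K = 1 and the simplices of K are:

  0-simplices (9): [1], [2], [3], [4], [5], [6], [7], [8], [9]
  1-simplices (12): [1,2], [1,3], [1,4], [1,5], [1,6], [1,7], [1,8], [1,9], [2,5], [3,8], [4,7], [6,9]

giving chain groups C_0 ≅ Z^9, C_1 ≅ Z^12.

Boundary ∂_1: C_1 → C_0 maps an edge to its endpoints' difference, ∂[p,q] = q − p.
As a 9×12 matrix over Z this has rank 8, with invariant factors (1,1,1,1,1,1,1,1).

Now H_k = ker ∂_k / im ∂_{k+1}, so:

  H_0: rank C_0 − rank ∂_1 = 9 − 8 = 1, and the invariant factors of ∂_1 are all 1, so H_0 ≅ Z.
  H_1: rank ker ∂_1 − rank ∂_2 = (12 − 8) − 0 = 4, and there is no ∂_2, so H_1 ≅ Z^4.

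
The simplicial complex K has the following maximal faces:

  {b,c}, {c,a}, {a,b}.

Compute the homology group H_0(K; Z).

Take the total order a < b < c on the vertex set. Then K (dimension 1) consists of the simplices:

  0-simplices (3): a, b, c
  1-simplices (3): ab, ac, bc

Hence C_0 ≅ Z^3, C_1 ≅ Z^3.

∂_1: C_1 → C_0 is given by ∂[p,q] = [q] − [p]. For instance
  ∂ab = b − a.
The resulting 3×3 matrix has rank 2, and its Smith normal form has invariant factors (1,1).

From H_k ≅ ker(∂_k) / im(∂_{k+1}) we obtain:

  H_0: rank C_0 − rank ∂_1 = 3 − 2 = 1, and the invariant factors of ∂_1 are all 1, so H_0 ≅ Z.

H_0 = Z.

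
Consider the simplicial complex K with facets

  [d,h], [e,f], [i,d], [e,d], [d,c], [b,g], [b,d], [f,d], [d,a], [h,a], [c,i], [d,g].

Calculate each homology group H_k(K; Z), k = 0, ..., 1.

Order the vertices as a < b < c < d < e < f < g < h < i. Listing each simplex with vertices in this order, K has dimension 1 with simplices:

  0-simplices (9): a, b, c, d, e, f, g, h, i
  1-simplices (12): ad, ah, bd, bg, cd, ci, de, df, dg, dh, di, ef

so the chain groups are C_0 ≅ Z^9, C_1 ≅ Z^12.

∂_1: C_1 → C_0 is given by ∂[p,q] = [q] − [p]. For instance
  ∂bg = g − b.
This gives a 9×12 integer matrix of rank 8; reducing to Smith normal form yields diagonal entries (1,1,1,1,1,1,1,1).

From H_k ≅ ker(∂_k) / im(∂_{k+1}) we obtain:

  H_0: rank C_0 − rank ∂_1 = 9 − 8 = 1, and the invariant factors of ∂_1 are all 1, so H_0 ≅ Z.
  H_1: rank ker ∂_1 − rank ∂_2 = (12 − 8) − 0 = 4, and there is no ∂_2, so H_1 ≅ Z^4.

As a check, the Euler characteristic is 9 − 12 = -3, which agrees with 1 − 4 = -3.

H_0 ≅ Z,  H_1 ≅ Z^4.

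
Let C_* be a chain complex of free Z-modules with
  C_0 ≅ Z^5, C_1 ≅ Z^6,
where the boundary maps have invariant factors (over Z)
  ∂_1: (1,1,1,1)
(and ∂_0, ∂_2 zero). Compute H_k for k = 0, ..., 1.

H_0 = Z,  H_1 = Z^2.

H_0: b_0 = 5 − 0 − 4 = 1; torsion from ∂_1 factors > 1: none. So H_0 = Z.
H_1: b_1 = 6 − 4 − 0 = 2; torsion from ∂_2 factors > 1: none. So H_1 = Z^2.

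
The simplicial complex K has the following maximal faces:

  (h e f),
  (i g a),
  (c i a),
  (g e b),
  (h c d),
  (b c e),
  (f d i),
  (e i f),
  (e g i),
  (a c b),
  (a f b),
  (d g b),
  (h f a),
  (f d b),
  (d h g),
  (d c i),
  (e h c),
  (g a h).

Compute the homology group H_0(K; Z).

H_0 = Z.

Fix the vertex order a < b < c < d < e < f < g < h < i and write every simplex with vertices in increasing order. Then dim K = 2 and the simplices of K are:

  0-simplices (9): a, b, c, d, e, f, g, h, i
  1-simplices (27): ab, ac, af, ag, ah, ai, bc, bd, be, bf, bg, cd, ce, ch, ci, df, dg, dh, di, ef, eg, eh, ei, fh, fi, gh, gi
  2-simplices (18): abc, abf, aci, afh, agh, agi, bce, bdf, bdg, beg, cdh, cdi, ceh, dfi, dgh, efh, efi, egi

giving chain groups C_0 ≅ Z^9, C_1 ≅ Z^27, C_2 ≅ Z^18.

The boundary map ∂_1: C_1 → C_0 sends each edge [p,q] (with p < q) to q − p.
The 9×27 boundary matrix has rank 8 and Smith normal form diag(1,1,1,1,1,1,1,1).

Boundary ∂_2: C_2 → C_1 maps a triangle to the signed sum of its edges. For instance
  ∂efi = fi − ei + ef,
  ∂efh = fh − eh + ef.
The resulting 27×18 matrix has rank 17, and its Smith normal form has invariant factors (1,1,1,1,1,1,1,1,1,1,1,1,1,1,1,1,1).

Now H_k = ker ∂_k / im ∂_{k+1}, so:

  H_0: rank C_0 − rank ∂_1 = 9 − 8 = 1, and the invariant factors of ∂_1 are all 1, so H_0 = Z.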